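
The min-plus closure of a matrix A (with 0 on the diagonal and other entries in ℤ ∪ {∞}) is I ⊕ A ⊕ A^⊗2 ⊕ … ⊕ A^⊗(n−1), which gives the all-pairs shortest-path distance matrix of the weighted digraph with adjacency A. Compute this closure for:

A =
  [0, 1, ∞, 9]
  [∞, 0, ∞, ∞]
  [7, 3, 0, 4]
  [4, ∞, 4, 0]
Closure =
  [0, 1, 13, 9]
  [∞, 0, ∞, ∞]
  [7, 3, 0, 4]
  [4, 5, 4, 0]

This is the Floyd-Warshall all-pairs shortest-path computation. For each intermediate vertex k = 0, 1, …, 3, update dist[i][j] ← min(dist[i][j], dist[i][k] + dist[k][j]). The final matrix gives, for each (i, j), the minimum total weight of any directed path from i to j (possibly empty when i = j).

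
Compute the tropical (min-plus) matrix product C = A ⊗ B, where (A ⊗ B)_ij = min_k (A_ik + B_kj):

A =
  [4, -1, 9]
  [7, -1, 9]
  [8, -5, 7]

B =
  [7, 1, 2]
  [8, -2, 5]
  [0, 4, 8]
A ⊗ B =
  [7, -3, 4]
  [7, -3, 4]
  [3, -7, 0]

Apply the min-plus product entry-by-entry:
  C[0][0] = min over k of (A[0][0] + B[0][0] = 4 + 7 = 11, A[0][1] + B[1][0] = -1 + 8 = 7, A[0][2] + B[2][0] = 9 + 0 = 9) = 7 (attained at k = 1)
  C[0][1] = min over k of (A[0][0] + B[0][1] = 4 + 1 = 5, A[0][1] + B[1][1] = -1 + -2 = -3, A[0][2] + B[2][1] = 9 + 4 = 13) = -3 (attained at k = 1)
  C[0][2] = min over k of (A[0][0] + B[0][2] = 4 + 2 = 6, A[0][1] + B[1][2] = -1 + 5 = 4, A[0][2] + B[2][2] = 9 + 8 = 17) = 4 (attained at k = 1)
  C[1][0] = min over k of (A[1][0] + B[0][0] = 7 + 7 = 14, A[1][1] + B[1][0] = -1 + 8 = 7, A[1][2] + B[2][0] = 9 + 0 = 9) = 7 (attained at k = 1)
  C[1][1] = min over k of (A[1][0] + B[0][1] = 7 + 1 = 8, A[1][1] + B[1][1] = -1 + -2 = -3, A[1][2] + B[2][1] = 9 + 4 = 13) = -3 (attained at k = 1)
  C[1][2] = min over k of (A[1][0] + B[0][2] = 7 + 2 = 9, A[1][1] + B[1][2] = -1 + 5 = 4, A[1][2] + B[2][2] = 9 + 8 = 17) = 4 (attained at k = 1)
  C[2][0] = min over k of (A[2][0] + B[0][0] = 8 + 7 = 15, A[2][1] + B[1][0] = -5 + 8 = 3, A[2][2] + B[2][0] = 7 + 0 = 7) = 3 (attained at k = 1)
  C[2][1] = min over k of (A[2][0] + B[0][1] = 8 + 1 = 9, A[2][1] + B[1][1] = -5 + -2 = -7, A[2][2] + B[2][1] = 7 + 4 = 11) = -7 (attained at k = 1)
  C[2][2] = min over k of (A[2][0] + B[0][2] = 8 + 2 = 10, A[2][1] + B[1][2] = -5 + 5 = 0, A[2][2] + B[2][2] = 7 + 8 = 15) = 0 (attained at k = 1)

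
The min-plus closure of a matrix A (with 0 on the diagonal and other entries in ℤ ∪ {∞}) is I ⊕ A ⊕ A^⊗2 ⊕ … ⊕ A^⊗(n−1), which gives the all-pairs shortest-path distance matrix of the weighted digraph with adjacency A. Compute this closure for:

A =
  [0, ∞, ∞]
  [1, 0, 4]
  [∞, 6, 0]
Closure =
  [0, ∞, ∞]
  [1, 0, 4]
  [7, 6, 0]

This is the Floyd-Warshall all-pairs shortest-path computation. For each intermediate vertex k = 0, 1, …, 2, update dist[i][j] ← min(dist[i][j], dist[i][k] + dist[k][j]). The final matrix gives, for each (i, j), the minimum total weight of any directed path from i to j (possibly empty when i = j).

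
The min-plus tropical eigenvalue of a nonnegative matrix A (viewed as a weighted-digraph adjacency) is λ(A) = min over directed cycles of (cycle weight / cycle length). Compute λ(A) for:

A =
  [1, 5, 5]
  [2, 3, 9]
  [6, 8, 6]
λ(A) = 1

Enumerate directed cycles and compute their means (weight / length). Sample:
  cycle 0 → 0: weight = 1, length = 1, mean = 1/1 ≈ 1.000
  cycle 1 → 1: weight = 3, length = 1, mean = 3/1 ≈ 3.000
  cycle 2 → 2: weight = 6, length = 1, mean = 6/1 ≈ 6.000
  cycle 0 → 1 → 0: weight = 7, length = 2, mean = 7/2 ≈ 3.500
  cycle 0 → 2 → 0: weight = 11, length = 2, mean = 11/2 ≈ 5.500
  cycle 1 → 0 → 1: weight = 7, length = 2, mean = 7/2 ≈ 3.500
Minimum mean = 1.000, attained e.g. along the cycle 0 → 0 with weight 1 and length 1. So λ(A) = 1/1 = 1.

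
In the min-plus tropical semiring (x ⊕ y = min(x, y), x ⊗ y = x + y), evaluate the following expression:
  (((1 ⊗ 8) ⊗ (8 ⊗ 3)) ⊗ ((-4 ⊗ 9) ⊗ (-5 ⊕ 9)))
(((1 ⊗ 8) ⊗ (8 ⊗ 3)) ⊗ ((-4 ⊗ 9) ⊗ (-5 ⊕ 9))) = 20

Expand innermost to outermost. Recall ⊕ takes the minimum of its arguments and ⊗ takes their sum. Working out the expression (((1 ⊗ 8) ⊗ (8 ⊗ 3)) ⊗ ((-4 ⊗ 9) ⊗ (-5 ⊕ 9))) gives 20.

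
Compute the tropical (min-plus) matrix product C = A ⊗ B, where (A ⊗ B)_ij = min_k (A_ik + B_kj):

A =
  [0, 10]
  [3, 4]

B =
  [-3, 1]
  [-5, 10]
A ⊗ B =
  [-3, 1]
  [-1, 4]

Apply the min-plus product entry-by-entry:
  C[0][0] = min over k of (A[0][0] + B[0][0] = 0 + -3 = -3, A[0][1] + B[1][0] = 10 + -5 = 5) = -3 (attained at k = 0)
  C[0][1] = min over k of (A[0][0] + B[0][1] = 0 + 1 = 1, A[0][1] + B[1][1] = 10 + 10 = 20) = 1 (attained at k = 0)
  C[1][0] = min over k of (A[1][0] + B[0][0] = 3 + -3 = 0, A[1][1] + B[1][0] = 4 + -5 = -1) = -1 (attained at k = 1)
  C[1][1] = min over k of (A[1][0] + B[0][1] = 3 + 1 = 4, A[1][1] + B[1][1] = 4 + 10 = 14) = 4 (attained at k = 0)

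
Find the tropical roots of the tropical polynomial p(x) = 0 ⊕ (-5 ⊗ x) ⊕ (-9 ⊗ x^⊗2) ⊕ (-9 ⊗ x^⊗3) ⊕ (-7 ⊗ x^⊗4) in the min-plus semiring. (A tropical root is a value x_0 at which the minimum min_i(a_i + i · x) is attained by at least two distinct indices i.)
Roots: {-2, 0, 4, 5}

Each tropical root is a break point of the lower envelope of the lines y = a_i + i · x (there are 5 lines, with slopes 0, 1, ..., 4). Only the lines that attain the minimum somewhere contribute to roots; other lines are dominated. Here the surviving (envelope) indices are i = 4, i = 3, i = 2, i = 1, i = 0.
Intersections between consecutive envelope lines give the roots: for adjacent envelope indices i < j the intersection is x = (a_i − a_j) / (j − i). Reading off the sorted break points: {-2, 0, 4, 5}.
Verification: at each break x_0, at least two indices attain the minimum of min_i(a_i + i · x_0).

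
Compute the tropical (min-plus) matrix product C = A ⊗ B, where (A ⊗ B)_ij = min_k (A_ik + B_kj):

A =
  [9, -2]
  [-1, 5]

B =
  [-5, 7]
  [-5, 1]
A ⊗ B =
  [-7, -1]
  [-6, 6]

Apply the min-plus product entry-by-entry:
  C[0][0] = min over k of (A[0][0] + B[0][0] = 9 + -5 = 4, A[0][1] + B[1][0] = -2 + -5 = -7) = -7 (attained at k = 1)
  C[0][1] = min over k of (A[0][0] + B[0][1] = 9 + 7 = 16, A[0][1] + B[1][1] = -2 + 1 = -1) = -1 (attained at k = 1)
  C[1][0] = min over k of (A[1][0] + B[0][0] = -1 + -5 = -6, A[1][1] + B[1][0] = 5 + -5 = 0) = -6 (attained at k = 0)
  C[1][1] = min over k of (A[1][0] + B[0][1] = -1 + 7 = 6, A[1][1] + B[1][1] = 5 + 1 = 6) = 6 (attained at k = 0)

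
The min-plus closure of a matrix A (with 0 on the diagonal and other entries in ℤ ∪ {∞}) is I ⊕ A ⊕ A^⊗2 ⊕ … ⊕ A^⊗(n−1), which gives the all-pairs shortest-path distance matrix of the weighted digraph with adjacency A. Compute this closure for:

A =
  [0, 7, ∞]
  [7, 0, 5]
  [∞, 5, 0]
Closure =
  [0, 7, 12]
  [7, 0, 5]
  [12, 5, 0]

This is the Floyd-Warshall all-pairs shortest-path computation. For each intermediate vertex k = 0, 1, …, 2, update dist[i][j] ← min(dist[i][j], dist[i][k] + dist[k][j]). The final matrix gives, for each (i, j), the minimum total weight of any directed path from i to j (possibly empty when i = j).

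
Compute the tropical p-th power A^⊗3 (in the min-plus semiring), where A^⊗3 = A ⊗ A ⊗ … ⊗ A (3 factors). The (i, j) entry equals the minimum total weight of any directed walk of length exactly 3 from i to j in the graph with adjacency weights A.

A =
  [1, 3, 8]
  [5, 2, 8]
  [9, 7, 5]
A^⊗3 =
  [3, 5, 10]
  [7, 6, 12]
  [11, 11, 15]

Each entry (A^⊗3)_ij equals the minimum over all length-3 walks i = v_0 → v_1 → … → v_3 = j of Σ_t A[v_t][v_{t+1}]. For example, for (i, j) = (0, 2) we minimise over 9 possible intermediate vertex sequences; the minimum is 10, attained along the walk 0 → 0 → 0 → 2.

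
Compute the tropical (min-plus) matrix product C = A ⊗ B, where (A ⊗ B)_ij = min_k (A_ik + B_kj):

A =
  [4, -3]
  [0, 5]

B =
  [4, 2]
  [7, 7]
A ⊗ B =
  [4, 4]
  [4, 2]

Apply the min-plus product entry-by-entry:
  C[0][0] = min over k of (A[0][0] + B[0][0] = 4 + 4 = 8, A[0][1] + B[1][0] = -3 + 7 = 4) = 4 (attained at k = 1)
  C[0][1] = min over k of (A[0][0] + B[0][1] = 4 + 2 = 6, A[0][1] + B[1][1] = -3 + 7 = 4) = 4 (attained at k = 1)
  C[1][0] = min over k of (A[1][0] + B[0][0] = 0 + 4 = 4, A[1][1] + B[1][0] = 5 + 7 = 12) = 4 (attained at k = 0)
  C[1][1] = min over k of (A[1][0] + B[0][1] = 0 + 2 = 2, A[1][1] + B[1][1] = 5 + 7 = 12) = 2 (attained at k = 0)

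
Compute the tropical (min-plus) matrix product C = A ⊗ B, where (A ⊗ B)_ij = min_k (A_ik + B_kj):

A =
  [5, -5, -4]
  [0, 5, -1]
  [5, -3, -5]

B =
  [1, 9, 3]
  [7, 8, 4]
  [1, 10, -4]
A ⊗ B =
  [-3, 3, -8]
  [0, 9, -5]
  [-4, 5, -9]

Apply the min-plus product entry-by-entry:
  C[0][0] = min over k of (A[0][0] + B[0][0] = 5 + 1 = 6, A[0][1] + B[1][0] = -5 + 7 = 2, A[0][2] + B[2][0] = -4 + 1 = -3) = -3 (attained at k = 2)
  C[0][1] = min over k of (A[0][0] + B[0][1] = 5 + 9 = 14, A[0][1] + B[1][1] = -5 + 8 = 3, A[0][2] + B[2][1] = -4 + 10 = 6) = 3 (attained at k = 1)
  C[0][2] = min over k of (A[0][0] + B[0][2] = 5 + 3 = 8, A[0][1] + B[1][2] = -5 + 4 = -1, A[0][2] + B[2][2] = -4 + -4 = -8) = -8 (attained at k = 2)
  C[1][0] = min over k of (A[1][0] + B[0][0] = 0 + 1 = 1, A[1][1] + B[1][0] = 5 + 7 = 12, A[1][2] + B[2][0] = -1 + 1 = 0) = 0 (attained at k = 2)
  C[1][1] = min over k of (A[1][0] + B[0][1] = 0 + 9 = 9, A[1][1] + B[1][1] = 5 + 8 = 13, A[1][2] + B[2][1] = -1 + 10 = 9) = 9 (attained at k = 0)
  C[1][2] = min over k of (A[1][0] + B[0][2] = 0 + 3 = 3, A[1][1] + B[1][2] = 5 + 4 = 9, A[1][2] + B[2][2] = -1 + -4 = -5) = -5 (attained at k = 2)
  C[2][0] = min over k of (A[2][0] + B[0][0] = 5 + 1 = 6, A[2][1] + B[1][0] = -3 + 7 = 4, A[2][2] + B[2][0] = -5 + 1 = -4) = -4 (attained at k = 2)
  C[2][1] = min over k of (A[2][0] + B[0][1] = 5 + 9 = 14, A[2][1] + B[1][1] = -3 + 8 = 5, A[2][2] + B[2][1] = -5 + 10 = 5) = 5 (attained at k = 1)
  C[2][2] = min over k of (A[2][0] + B[0][2] = 5 + 3 = 8, A[2][1] + B[1][2] = -3 + 4 = 1, A[2][2] + B[2][2] = -5 + -4 = -9) = -9 (attained at k = 2)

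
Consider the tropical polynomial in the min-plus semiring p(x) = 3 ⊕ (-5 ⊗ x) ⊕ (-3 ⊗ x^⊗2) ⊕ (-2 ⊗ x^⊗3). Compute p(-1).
p(-1) = -6

A tropical monomial a ⊗ x^⊗i evaluates to a + i · x. Evaluating each term at x = -1:
  Term 0 contributes 3 + 0 · -1 = 3
  Term 1 contributes -5 + 1 · -1 = -6
  Term 2 contributes -3 + 2 · -1 = -5
  Term 3 contributes -2 + 3 · -1 = -5
p(-1) = ⊕ of these = min[3, -6, -5, -5] = -6.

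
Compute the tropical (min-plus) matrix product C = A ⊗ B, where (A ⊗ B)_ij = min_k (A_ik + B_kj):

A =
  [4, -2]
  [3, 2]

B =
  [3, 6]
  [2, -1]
A ⊗ B =
  [0, -3]
  [4, 1]

Apply the min-plus product entry-by-entry:
  C[0][0] = min over k of (A[0][0] + B[0][0] = 4 + 3 = 7, A[0][1] + B[1][0] = -2 + 2 = 0) = 0 (attained at k = 1)
  C[0][1] = min over k of (A[0][0] + B[0][1] = 4 + 6 = 10, A[0][1] + B[1][1] = -2 + -1 = -3) = -3 (attained at k = 1)
  C[1][0] = min over k of (A[1][0] + B[0][0] = 3 + 3 = 6, A[1][1] + B[1][0] = 2 + 2 = 4) = 4 (attained at k = 1)
  C[1][1] = min over k of (A[1][0] + B[0][1] = 3 + 6 = 9, A[1][1] + B[1][1] = 2 + -1 = 1) = 1 (attained at k = 1)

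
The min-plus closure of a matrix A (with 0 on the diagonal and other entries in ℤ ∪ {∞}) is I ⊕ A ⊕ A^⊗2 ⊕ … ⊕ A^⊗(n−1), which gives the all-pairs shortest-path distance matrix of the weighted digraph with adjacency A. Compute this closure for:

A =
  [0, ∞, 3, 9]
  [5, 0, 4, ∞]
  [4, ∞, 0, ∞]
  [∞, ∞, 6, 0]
Closure =
  [0, ∞, 3, 9]
  [5, 0, 4, 14]
  [4, ∞, 0, 13]
  [10, ∞, 6, 0]

This is the Floyd-Warshall all-pairs shortest-path computation. For each intermediate vertex k = 0, 1, …, 3, update dist[i][j] ← min(dist[i][j], dist[i][k] + dist[k][j]). The final matrix gives, for each (i, j), the minimum total weight of any directed path from i to j (possibly empty when i = j).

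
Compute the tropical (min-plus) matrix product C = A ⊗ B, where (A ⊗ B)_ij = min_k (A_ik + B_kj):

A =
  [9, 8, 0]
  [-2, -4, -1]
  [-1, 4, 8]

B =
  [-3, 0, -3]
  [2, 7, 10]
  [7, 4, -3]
A ⊗ B =
  [6, 4, -3]
  [-5, -2, -5]
  [-4, -1, -4]

Apply the min-plus product entry-by-entry:
  C[0][0] = min over k of (A[0][0] + B[0][0] = 9 + -3 = 6, A[0][1] + B[1][0] = 8 + 2 = 10, A[0][2] + B[2][0] = 0 + 7 = 7) = 6 (attained at k = 0)
  C[0][1] = min over k of (A[0][0] + B[0][1] = 9 + 0 = 9, A[0][1] + B[1][1] = 8 + 7 = 15, A[0][2] + B[2][1] = 0 + 4 = 4) = 4 (attained at k = 2)
  C[0][2] = min over k of (A[0][0] + B[0][2] = 9 + -3 = 6, A[0][1] + B[1][2] = 8 + 10 = 18, A[0][2] + B[2][2] = 0 + -3 = -3) = -3 (attained at k = 2)
  C[1][0] = min over k of (A[1][0] + B[0][0] = -2 + -3 = -5, A[1][1] + B[1][0] = -4 + 2 = -2, A[1][2] + B[2][0] = -1 + 7 = 6) = -5 (attained at k = 0)
  C[1][1] = min over k of (A[1][0] + B[0][1] = -2 + 0 = -2, A[1][1] + B[1][1] = -4 + 7 = 3, A[1][2] + B[2][1] = -1 + 4 = 3) = -2 (attained at k = 0)
  C[1][2] = min over k of (A[1][0] + B[0][2] = -2 + -3 = -5, A[1][1] + B[1][2] = -4 + 10 = 6, A[1][2] + B[2][2] = -1 + -3 = -4) = -5 (attained at k = 0)
  C[2][0] = min over k of (A[2][0] + B[0][0] = -1 + -3 = -4, A[2][1] + B[1][0] = 4 + 2 = 6, A[2][2] + B[2][0] = 8 + 7 = 15) = -4 (attained at k = 0)
  C[2][1] = min over k of (A[2][0] + B[0][1] = -1 + 0 = -1, A[2][1] + B[1][1] = 4 + 7 = 11, A[2][2] + B[2][1] = 8 + 4 = 12) = -1 (attained at k = 0)
  C[2][2] = min over k of (A[2][0] + B[0][2] = -1 + -3 = -4, A[2][1] + B[1][2] = 4 + 10 = 14, A[2][2] + B[2][2] = 8 + -3 = 5) = -4 (attained at k = 0)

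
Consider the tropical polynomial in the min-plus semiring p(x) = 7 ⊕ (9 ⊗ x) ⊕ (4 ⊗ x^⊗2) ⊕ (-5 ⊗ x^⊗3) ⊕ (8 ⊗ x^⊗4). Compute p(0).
p(0) = -5

A tropical monomial a ⊗ x^⊗i evaluates to a + i · x. Evaluating each term at x = 0:
  Term 0 contributes 7 + 0 · 0 = 7
  Term 1 contributes 9 + 1 · 0 = 9
  Term 2 contributes 4 + 2 · 0 = 4
  Term 3 contributes -5 + 3 · 0 = -5
  Term 4 contributes 8 + 4 · 0 = 8
p(0) = ⊕ of these = min[7, 9, 4, -5, 8] = -5.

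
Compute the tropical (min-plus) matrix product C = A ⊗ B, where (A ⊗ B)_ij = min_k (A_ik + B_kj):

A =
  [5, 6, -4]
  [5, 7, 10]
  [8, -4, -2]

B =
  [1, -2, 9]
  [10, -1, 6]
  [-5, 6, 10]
A ⊗ B =
  [-9, 2, 6]
  [5, 3, 13]
  [-7, -5, 2]

Apply the min-plus product entry-by-entry:
  C[0][0] = min over k of (A[0][0] + B[0][0] = 5 + 1 = 6, A[0][1] + B[1][0] = 6 + 10 = 16, A[0][2] + B[2][0] = -4 + -5 = -9) = -9 (attained at k = 2)
  C[0][1] = min over k of (A[0][0] + B[0][1] = 5 + -2 = 3, A[0][1] + B[1][1] = 6 + -1 = 5, A[0][2] + B[2][1] = -4 + 6 = 2) = 2 (attained at k = 2)
  C[0][2] = min over k of (A[0][0] + B[0][2] = 5 + 9 = 14, A[0][1] + B[1][2] = 6 + 6 = 12, A[0][2] + B[2][2] = -4 + 10 = 6) = 6 (attained at k = 2)
  C[1][0] = min over k of (A[1][0] + B[0][0] = 5 + 1 = 6, A[1][1] + B[1][0] = 7 + 10 = 17, A[1][2] + B[2][0] = 10 + -5 = 5) = 5 (attained at k = 2)
  C[1][1] = min over k of (A[1][0] + B[0][1] = 5 + -2 = 3, A[1][1] + B[1][1] = 7 + -1 = 6, A[1][2] + B[2][1] = 10 + 6 = 16) = 3 (attained at k = 0)
  C[1][2] = min over k of (A[1][0] + B[0][2] = 5 + 9 = 14, A[1][1] + B[1][2] = 7 + 6 = 13, A[1][2] + B[2][2] = 10 + 10 = 20) = 13 (attained at k = 1)
  C[2][0] = min over k of (A[2][0] + B[0][0] = 8 + 1 = 9, A[2][1] + B[1][0] = -4 + 10 = 6, A[2][2] + B[2][0] = -2 + -5 = -7) = -7 (attained at k = 2)
  C[2][1] = min over k of (A[2][0] + B[0][1] = 8 + -2 = 6, A[2][1] + B[1][1] = -4 + -1 = -5, A[2][2] + B[2][1] = -2 + 6 = 4) = -5 (attained at k = 1)
  C[2][2] = min over k of (A[2][0] + B[0][2] = 8 + 9 = 17, A[2][1] + B[1][2] = -4 + 6 = 2, A[2][2] + B[2][2] = -2 + 10 = 8) = 2 (attained at k = 1)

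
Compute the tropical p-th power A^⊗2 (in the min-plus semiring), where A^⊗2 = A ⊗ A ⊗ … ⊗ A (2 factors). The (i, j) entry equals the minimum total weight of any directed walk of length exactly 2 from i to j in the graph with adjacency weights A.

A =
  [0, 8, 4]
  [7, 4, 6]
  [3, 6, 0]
A^⊗2 =
  [0, 8, 4]
  [7, 8, 6]
  [3, 6, 0]

Each entry (A^⊗2)_ij equals the minimum over all length-2 walks i = v_0 → v_1 → … → v_2 = j of Σ_t A[v_t][v_{t+1}]. For example, for (i, j) = (0, 2) we minimise over 3 possible intermediate vertex sequences; the minimum is 4, attained along the walk 0 → 0 → 2.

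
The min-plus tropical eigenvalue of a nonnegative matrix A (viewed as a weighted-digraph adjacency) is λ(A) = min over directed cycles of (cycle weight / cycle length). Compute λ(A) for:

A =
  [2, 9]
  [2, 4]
λ(A) = 2

Enumerate directed cycles and compute their means (weight / length). Sample:
  cycle 0 → 0: weight = 2, length = 1, mean = 2/1 ≈ 2.000
  cycle 1 → 1: weight = 4, length = 1, mean = 4/1 ≈ 4.000
  cycle 0 → 1 → 0: weight = 11, length = 2, mean = 11/2 ≈ 5.500
  cycle 1 → 0 → 1: weight = 11, length = 2, mean = 11/2 ≈ 5.500
Minimum mean = 2.000, attained e.g. along the cycle 0 → 0 with weight 2 and length 1. So λ(A) = 2/1 = 2.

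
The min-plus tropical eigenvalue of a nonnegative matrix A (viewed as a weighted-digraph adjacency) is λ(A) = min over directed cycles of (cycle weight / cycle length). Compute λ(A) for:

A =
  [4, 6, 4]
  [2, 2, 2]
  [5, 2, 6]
λ(A) = 2

Enumerate directed cycles and compute their means (weight / length). Sample:
  cycle 0 → 0: weight = 4, length = 1, mean = 4/1 ≈ 4.000
  cycle 1 → 1: weight = 2, length = 1, mean = 2/1 ≈ 2.000
  cycle 2 → 2: weight = 6, length = 1, mean = 6/1 ≈ 6.000
  cycle 0 → 1 → 0: weight = 8, length = 2, mean = 8/2 ≈ 4.000
  cycle 0 → 2 → 0: weight = 9, length = 2, mean = 9/2 ≈ 4.500
  cycle 1 → 0 → 1: weight = 8, length = 2, mean = 8/2 ≈ 4.000
Minimum mean = 2.000, attained e.g. along the cycle 1 → 1 with weight 2 and length 1. So λ(A) = 2/1 = 2.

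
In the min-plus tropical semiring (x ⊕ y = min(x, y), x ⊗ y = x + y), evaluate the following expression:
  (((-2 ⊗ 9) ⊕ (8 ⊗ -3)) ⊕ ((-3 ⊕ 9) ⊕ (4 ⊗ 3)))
(((-2 ⊗ 9) ⊕ (8 ⊗ -3)) ⊕ ((-3 ⊕ 9) ⊕ (4 ⊗ 3))) = -3

Expand innermost to outermost. Recall ⊕ takes the minimum of its arguments and ⊗ takes their sum. Working out the expression (((-2 ⊗ 9) ⊕ (8 ⊗ -3)) ⊕ ((-3 ⊕ 9) ⊕ (4 ⊗ 3))) gives -3.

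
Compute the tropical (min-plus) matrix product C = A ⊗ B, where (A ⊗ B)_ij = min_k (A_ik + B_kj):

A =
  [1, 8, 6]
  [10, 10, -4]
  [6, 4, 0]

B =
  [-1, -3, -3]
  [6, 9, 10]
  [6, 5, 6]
A ⊗ B =
  [0, -2, -2]
  [2, 1, 2]
  [5, 3, 3]

Apply the min-plus product entry-by-entry:
  C[0][0] = min over k of (A[0][0] + B[0][0] = 1 + -1 = 0, A[0][1] + B[1][0] = 8 + 6 = 14, A[0][2] + B[2][0] = 6 + 6 = 12) = 0 (attained at k = 0)
  C[0][1] = min over k of (A[0][0] + B[0][1] = 1 + -3 = -2, A[0][1] + B[1][1] = 8 + 9 = 17, A[0][2] + B[2][1] = 6 + 5 = 11) = -2 (attained at k = 0)
  C[0][2] = min over k of (A[0][0] + B[0][2] = 1 + -3 = -2, A[0][1] + B[1][2] = 8 + 10 = 18, A[0][2] + B[2][2] = 6 + 6 = 12) = -2 (attained at k = 0)
  C[1][0] = min over k of (A[1][0] + B[0][0] = 10 + -1 = 9, A[1][1] + B[1][0] = 10 + 6 = 16, A[1][2] + B[2][0] = -4 + 6 = 2) = 2 (attained at k = 2)
  C[1][1] = min over k of (A[1][0] + B[0][1] = 10 + -3 = 7, A[1][1] + B[1][1] = 10 + 9 = 19, A[1][2] + B[2][1] = -4 + 5 = 1) = 1 (attained at k = 2)
  C[1][2] = min over k of (A[1][0] + B[0][2] = 10 + -3 = 7, A[1][1] + B[1][2] = 10 + 10 = 20, A[1][2] + B[2][2] = -4 + 6 = 2) = 2 (attained at k = 2)
  C[2][0] = min over k of (A[2][0] + B[0][0] = 6 + -1 = 5, A[2][1] + B[1][0] = 4 + 6 = 10, A[2][2] + B[2][0] = 0 + 6 = 6) = 5 (attained at k = 0)
  C[2][1] = min over k of (A[2][0] + B[0][1] = 6 + -3 = 3, A[2][1] + B[1][1] = 4 + 9 = 13, A[2][2] + B[2][1] = 0 + 5 = 5) = 3 (attained at k = 0)
  C[2][2] = min over k of (A[2][0] + B[0][2] = 6 + -3 = 3, A[2][1] + B[1][2] = 4 + 10 = 14, A[2][2] + B[2][2] = 0 + 6 = 6) = 3 (attained at k = 0)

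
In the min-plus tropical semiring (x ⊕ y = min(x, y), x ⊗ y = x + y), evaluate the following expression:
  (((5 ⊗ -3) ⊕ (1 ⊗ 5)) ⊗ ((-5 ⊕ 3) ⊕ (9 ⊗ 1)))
(((5 ⊗ -3) ⊕ (1 ⊗ 5)) ⊗ ((-5 ⊕ 3) ⊕ (9 ⊗ 1))) = -3

Expand innermost to outermost. Recall ⊕ takes the minimum of its arguments and ⊗ takes their sum. Working out the expression (((5 ⊗ -3) ⊕ (1 ⊗ 5)) ⊗ ((-5 ⊕ 3) ⊕ (9 ⊗ 1))) gives -3.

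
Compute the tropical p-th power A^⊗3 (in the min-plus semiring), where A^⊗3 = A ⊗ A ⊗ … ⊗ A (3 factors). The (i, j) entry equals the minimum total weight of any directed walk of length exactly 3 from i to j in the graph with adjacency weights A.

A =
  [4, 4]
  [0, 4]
A^⊗3 =
  [8, 8]
  [4, 8]

Each entry (A^⊗3)_ij equals the minimum over all length-3 walks i = v_0 → v_1 → … → v_3 = j of Σ_t A[v_t][v_{t+1}]. For example, for (i, j) = (0, 1) we minimise over 4 possible intermediate vertex sequences; the minimum is 8, attained along the walk 0 → 1 → 0 → 1.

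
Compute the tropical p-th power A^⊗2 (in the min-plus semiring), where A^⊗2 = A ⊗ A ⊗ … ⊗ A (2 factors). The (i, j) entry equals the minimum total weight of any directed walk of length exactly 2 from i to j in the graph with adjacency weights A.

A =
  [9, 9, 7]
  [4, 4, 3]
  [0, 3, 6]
A^⊗2 =
  [7, 10, 12]
  [3, 6, 7]
  [6, 7, 6]

Each entry (A^⊗2)_ij equals the minimum over all length-2 walks i = v_0 → v_1 → … → v_2 = j of Σ_t A[v_t][v_{t+1}]. For example, for (i, j) = (0, 2) we minimise over 3 possible intermediate vertex sequences; the minimum is 12, attained along the walk 0 → 1 → 2.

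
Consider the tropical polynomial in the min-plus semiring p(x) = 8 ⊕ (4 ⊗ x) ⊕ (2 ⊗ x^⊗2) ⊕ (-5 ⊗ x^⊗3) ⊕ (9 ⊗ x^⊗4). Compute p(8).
p(8) = 8

A tropical monomial a ⊗ x^⊗i evaluates to a + i · x. Evaluating each term at x = 8:
  Term 0 contributes 8 + 0 · 8 = 8
  Term 1 contributes 4 + 1 · 8 = 12
  Term 2 contributes 2 + 2 · 8 = 18
  Term 3 contributes -5 + 3 · 8 = 19
  Term 4 contributes 9 + 4 · 8 = 41
p(8) = ⊕ of these = min[8, 12, 18, 19, 41] = 8.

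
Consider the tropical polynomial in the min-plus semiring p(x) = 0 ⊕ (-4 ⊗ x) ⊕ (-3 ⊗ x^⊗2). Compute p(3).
p(3) = -1

A tropical monomial a ⊗ x^⊗i evaluates to a + i · x. Evaluating each term at x = 3:
  Term 0 contributes 0 + 0 · 3 = 0
  Term 1 contributes -4 + 1 · 3 = -1
  Term 2 contributes -3 + 2 · 3 = 3
p(3) = ⊕ of these = min[0, -1, 3] = -1.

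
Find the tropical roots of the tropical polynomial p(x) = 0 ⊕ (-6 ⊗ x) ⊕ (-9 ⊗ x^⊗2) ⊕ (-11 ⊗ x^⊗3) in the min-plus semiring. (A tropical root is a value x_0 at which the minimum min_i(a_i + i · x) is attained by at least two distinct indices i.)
Roots: {2, 3, 6}

Each tropical root is a break point of the lower envelope of the lines y = a_i + i · x (there are 4 lines, with slopes 0, 1, ..., 3). Only the lines that attain the minimum somewhere contribute to roots; other lines are dominated. Here the surviving (envelope) indices are i = 3, i = 2, i = 1, i = 0.
Intersections between consecutive envelope lines give the roots: for adjacent envelope indices i < j the intersection is x = (a_i − a_j) / (j − i). Reading off the sorted break points: {2, 3, 6}.
Verification: at each break x_0, at least two indices attain the minimum of min_i(a_i + i · x_0).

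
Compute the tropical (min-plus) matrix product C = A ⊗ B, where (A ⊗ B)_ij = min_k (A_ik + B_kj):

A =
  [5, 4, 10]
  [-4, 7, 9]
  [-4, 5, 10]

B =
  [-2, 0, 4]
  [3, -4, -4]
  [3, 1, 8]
A ⊗ B =
  [3, 0, 0]
  [-6, -4, 0]
  [-6, -4, 0]

Apply the min-plus product entry-by-entry:
  C[0][0] = min over k of (A[0][0] + B[0][0] = 5 + -2 = 3, A[0][1] + B[1][0] = 4 + 3 = 7, A[0][2] + B[2][0] = 10 + 3 = 13) = 3 (attained at k = 0)
  C[0][1] = min over k of (A[0][0] + B[0][1] = 5 + 0 = 5, A[0][1] + B[1][1] = 4 + -4 = 0, A[0][2] + B[2][1] = 10 + 1 = 11) = 0 (attained at k = 1)
  C[0][2] = min over k of (A[0][0] + B[0][2] = 5 + 4 = 9, A[0][1] + B[1][2] = 4 + -4 = 0, A[0][2] + B[2][2] = 10 + 8 = 18) = 0 (attained at k = 1)
  C[1][0] = min over k of (A[1][0] + B[0][0] = -4 + -2 = -6, A[1][1] + B[1][0] = 7 + 3 = 10, A[1][2] + B[2][0] = 9 + 3 = 12) = -6 (attained at k = 0)
  C[1][1] = min over k of (A[1][0] + B[0][1] = -4 + 0 = -4, A[1][1] + B[1][1] = 7 + -4 = 3, A[1][2] + B[2][1] = 9 + 1 = 10) = -4 (attained at k = 0)
  C[1][2] = min over k of (A[1][0] + B[0][2] = -4 + 4 = 0, A[1][1] + B[1][2] = 7 + -4 = 3, A[1][2] + B[2][2] = 9 + 8 = 17) = 0 (attained at k = 0)
  C[2][0] = min over k of (A[2][0] + B[0][0] = -4 + -2 = -6, A[2][1] + B[1][0] = 5 + 3 = 8, A[2][2] + B[2][0] = 10 + 3 = 13) = -6 (attained at k = 0)
  C[2][1] = min over k of (A[2][0] + B[0][1] = -4 + 0 = -4, A[2][1] + B[1][1] = 5 + -4 = 1, A[2][2] + B[2][1] = 10 + 1 = 11) = -4 (attained at k = 0)
  C[2][2] = min over k of (A[2][0] + B[0][2] = -4 + 4 = 0, A[2][1] + B[1][2] = 5 + -4 = 1, A[2][2] + B[2][2] = 10 + 8 = 18) = 0 (attained at k = 0)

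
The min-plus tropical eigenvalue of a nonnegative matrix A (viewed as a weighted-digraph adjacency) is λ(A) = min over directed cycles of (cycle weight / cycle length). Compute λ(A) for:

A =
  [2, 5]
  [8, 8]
λ(A) = 2

Enumerate directed cycles and compute their means (weight / length). Sample:
  cycle 0 → 0: weight = 2, length = 1, mean = 2/1 ≈ 2.000
  cycle 1 → 1: weight = 8, length = 1, mean = 8/1 ≈ 8.000
  cycle 0 → 1 → 0: weight = 13, length = 2, mean = 13/2 ≈ 6.500
  cycle 1 → 0 → 1: weight = 13, length = 2, mean = 13/2 ≈ 6.500
Minimum mean = 2.000, attained e.g. along the cycle 0 → 0 with weight 2 and length 1. So λ(A) = 2/1 = 2.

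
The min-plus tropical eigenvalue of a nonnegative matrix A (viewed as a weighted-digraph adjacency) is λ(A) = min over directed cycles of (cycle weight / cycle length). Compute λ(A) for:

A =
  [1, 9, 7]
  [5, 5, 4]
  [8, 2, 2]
λ(A) = 1

Enumerate directed cycles and compute their means (weight / length). Sample:
  cycle 0 → 0: weight = 1, length = 1, mean = 1/1 ≈ 1.000
  cycle 1 → 1: weight = 5, length = 1, mean = 5/1 ≈ 5.000
  cycle 2 → 2: weight = 2, length = 1, mean = 2/1 ≈ 2.000
  cycle 0 → 1 → 0: weight = 14, length = 2, mean = 14/2 ≈ 7.000
  cycle 0 → 2 → 0: weight = 15, length = 2, mean = 15/2 ≈ 7.500
  cycle 1 → 0 → 1: weight = 14, length = 2, mean = 14/2 ≈ 7.000
Minimum mean = 1.000, attained e.g. along the cycle 0 → 0 with weight 1 and length 1. So λ(A) = 1/1 = 1.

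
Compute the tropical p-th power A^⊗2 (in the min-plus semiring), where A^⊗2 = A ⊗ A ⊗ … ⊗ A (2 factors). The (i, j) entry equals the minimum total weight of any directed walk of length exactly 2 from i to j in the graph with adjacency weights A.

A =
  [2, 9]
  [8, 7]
A^⊗2 =
  [4, 11]
  [10, 14]

Each entry (A^⊗2)_ij equals the minimum over all length-2 walks i = v_0 → v_1 → … → v_2 = j of Σ_t A[v_t][v_{t+1}]. For example, for (i, j) = (0, 1) we minimise over 2 possible intermediate vertex sequences; the minimum is 11, attained along the walk 0 → 0 → 1.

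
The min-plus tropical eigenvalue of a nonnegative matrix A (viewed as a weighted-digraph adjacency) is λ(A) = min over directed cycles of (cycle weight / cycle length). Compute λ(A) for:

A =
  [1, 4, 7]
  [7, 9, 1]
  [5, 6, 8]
λ(A) = 1

Enumerate directed cycles and compute their means (weight / length). Sample:
  cycle 0 → 0: weight = 1, length = 1, mean = 1/1 ≈ 1.000
  cycle 1 → 1: weight = 9, length = 1, mean = 9/1 ≈ 9.000
  cycle 2 → 2: weight = 8, length = 1, mean = 8/1 ≈ 8.000
  cycle 0 → 1 → 0: weight = 11, length = 2, mean = 11/2 ≈ 5.500
  cycle 0 → 2 → 0: weight = 12, length = 2, mean = 12/2 ≈ 6.000
  cycle 1 → 0 → 1: weight = 11, length = 2, mean = 11/2 ≈ 5.500
Minimum mean = 1.000, attained e.g. along the cycle 0 → 0 with weight 1 and length 1. So λ(A) = 1/1 = 1.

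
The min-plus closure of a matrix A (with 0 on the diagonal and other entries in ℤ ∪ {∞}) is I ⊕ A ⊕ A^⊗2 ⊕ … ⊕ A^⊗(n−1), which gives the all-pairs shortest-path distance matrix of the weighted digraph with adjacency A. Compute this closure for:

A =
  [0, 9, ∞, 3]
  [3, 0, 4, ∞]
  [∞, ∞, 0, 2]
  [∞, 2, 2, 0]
Closure =
  [0, 5, 5, 3]
  [3, 0, 4, 6]
  [7, 4, 0, 2]
  [5, 2, 2, 0]

This is the Floyd-Warshall all-pairs shortest-path computation. For each intermediate vertex k = 0, 1, …, 3, update dist[i][j] ← min(dist[i][j], dist[i][k] + dist[k][j]). The final matrix gives, for each (i, j), the minimum total weight of any directed path from i to j (possibly empty when i = j).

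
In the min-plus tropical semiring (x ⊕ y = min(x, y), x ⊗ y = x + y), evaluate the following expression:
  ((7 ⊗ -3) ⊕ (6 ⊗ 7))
((7 ⊗ -3) ⊕ (6 ⊗ 7)) = 4

Expand innermost to outermost. Recall ⊕ takes the minimum of its arguments and ⊗ takes their sum. Working out the expression ((7 ⊗ -3) ⊕ (6 ⊗ 7)) gives 4.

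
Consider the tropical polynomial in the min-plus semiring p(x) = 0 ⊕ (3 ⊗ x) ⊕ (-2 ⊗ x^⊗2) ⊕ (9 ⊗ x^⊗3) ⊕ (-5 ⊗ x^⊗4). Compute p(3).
p(3) = 0

A tropical monomial a ⊗ x^⊗i evaluates to a + i · x. Evaluating each term at x = 3:
  Term 0 contributes 0 + 0 · 3 = 0
  Term 1 contributes 3 + 1 · 3 = 6
  Term 2 contributes -2 + 2 · 3 = 4
  Term 3 contributes 9 + 3 · 3 = 18
  Term 4 contributes -5 + 4 · 3 = 7
p(3) = ⊕ of these = min[0, 6, 4, 18, 7] = 0.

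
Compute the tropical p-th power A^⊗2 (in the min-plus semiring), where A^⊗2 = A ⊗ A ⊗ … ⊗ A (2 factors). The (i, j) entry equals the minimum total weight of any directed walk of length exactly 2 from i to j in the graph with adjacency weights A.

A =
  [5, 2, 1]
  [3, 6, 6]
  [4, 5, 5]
A^⊗2 =
  [5, 6, 6]
  [8, 5, 4]
  [8, 6, 5]

Each entry (A^⊗2)_ij equals the minimum over all length-2 walks i = v_0 → v_1 → … → v_2 = j of Σ_t A[v_t][v_{t+1}]. For example, for (i, j) = (0, 2) we minimise over 3 possible intermediate vertex sequences; the minimum is 6, attained along the walk 0 → 0 → 2.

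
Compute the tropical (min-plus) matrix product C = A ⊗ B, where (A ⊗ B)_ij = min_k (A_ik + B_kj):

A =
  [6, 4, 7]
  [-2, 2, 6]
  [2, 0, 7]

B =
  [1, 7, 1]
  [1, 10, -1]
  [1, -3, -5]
A ⊗ B =
  [5, 4, 2]
  [-1, 3, -1]
  [1, 4, -1]

Apply the min-plus product entry-by-entry:
  C[0][0] = min over k of (A[0][0] + B[0][0] = 6 + 1 = 7, A[0][1] + B[1][0] = 4 + 1 = 5, A[0][2] + B[2][0] = 7 + 1 = 8) = 5 (attained at k = 1)
  C[0][1] = min over k of (A[0][0] + B[0][1] = 6 + 7 = 13, A[0][1] + B[1][1] = 4 + 10 = 14, A[0][2] + B[2][1] = 7 + -3 = 4) = 4 (attained at k = 2)
  C[0][2] = min over k of (A[0][0] + B[0][2] = 6 + 1 = 7, A[0][1] + B[1][2] = 4 + -1 = 3, A[0][2] + B[2][2] = 7 + -5 = 2) = 2 (attained at k = 2)
  C[1][0] = min over k of (A[1][0] + B[0][0] = -2 + 1 = -1, A[1][1] + B[1][0] = 2 + 1 = 3, A[1][2] + B[2][0] = 6 + 1 = 7) = -1 (attained at k = 0)
  C[1][1] = min over k of (A[1][0] + B[0][1] = -2 + 7 = 5, A[1][1] + B[1][1] = 2 + 10 = 12, A[1][2] + B[2][1] = 6 + -3 = 3) = 3 (attained at k = 2)
  C[1][2] = min over k of (A[1][0] + B[0][2] = -2 + 1 = -1, A[1][1] + B[1][2] = 2 + -1 = 1, A[1][2] + B[2][2] = 6 + -5 = 1) = -1 (attained at k = 0)
  C[2][0] = min over k of (A[2][0] + B[0][0] = 2 + 1 = 3, A[2][1] + B[1][0] = 0 + 1 = 1, A[2][2] + B[2][0] = 7 + 1 = 8) = 1 (attained at k = 1)
  C[2][1] = min over k of (A[2][0] + B[0][1] = 2 + 7 = 9, A[2][1] + B[1][1] = 0 + 10 = 10, A[2][2] + B[2][1] = 7 + -3 = 4) = 4 (attained at k = 2)
  C[2][2] = min over k of (A[2][0] + B[0][2] = 2 + 1 = 3, A[2][1] + B[1][2] = 0 + -1 = -1, A[2][2] + B[2][2] = 7 + -5 = 2) = -1 (attained at k = 1)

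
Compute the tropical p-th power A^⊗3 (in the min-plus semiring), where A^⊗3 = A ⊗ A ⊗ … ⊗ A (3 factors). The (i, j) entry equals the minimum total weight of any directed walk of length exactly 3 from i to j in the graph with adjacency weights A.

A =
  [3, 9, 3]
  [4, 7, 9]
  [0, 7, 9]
A^⊗3 =
  [6, 12, 6]
  [7, 14, 10]
  [3, 10, 6]

Each entry (A^⊗3)_ij equals the minimum over all length-3 walks i = v_0 → v_1 → … → v_3 = j of Σ_t A[v_t][v_{t+1}]. For example, for (i, j) = (0, 2) we minimise over 9 possible intermediate vertex sequences; the minimum is 6, attained along the walk 0 → 2 → 0 → 2.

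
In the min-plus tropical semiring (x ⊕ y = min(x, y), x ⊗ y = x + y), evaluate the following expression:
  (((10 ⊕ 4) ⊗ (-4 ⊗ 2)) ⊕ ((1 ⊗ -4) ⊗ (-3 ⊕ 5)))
(((10 ⊕ 4) ⊗ (-4 ⊗ 2)) ⊕ ((1 ⊗ -4) ⊗ (-3 ⊕ 5))) = -6

Expand innermost to outermost. Recall ⊕ takes the minimum of its arguments and ⊗ takes their sum. Working out the expression (((10 ⊕ 4) ⊗ (-4 ⊗ 2)) ⊕ ((1 ⊗ -4) ⊗ (-3 ⊕ 5))) gives -6.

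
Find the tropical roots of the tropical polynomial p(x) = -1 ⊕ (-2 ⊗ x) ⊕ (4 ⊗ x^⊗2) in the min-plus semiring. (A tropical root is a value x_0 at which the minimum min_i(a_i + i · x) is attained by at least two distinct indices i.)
Roots: {-6, 1}

Each tropical root is a break point of the lower envelope of the lines y = a_i + i · x (there are 3 lines, with slopes 0, 1, ..., 2). Only the lines that attain the minimum somewhere contribute to roots; other lines are dominated. Here the surviving (envelope) indices are i = 2, i = 1, i = 0.
Intersections between consecutive envelope lines give the roots: for adjacent envelope indices i < j the intersection is x = (a_i − a_j) / (j − i). Reading off the sorted break points: {-6, 1}.
Verification: at each break x_0, at least two indices attain the minimum of min_i(a_i + i · x_0).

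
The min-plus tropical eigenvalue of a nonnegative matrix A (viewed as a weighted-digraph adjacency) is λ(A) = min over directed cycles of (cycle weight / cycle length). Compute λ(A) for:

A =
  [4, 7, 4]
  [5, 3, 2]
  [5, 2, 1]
λ(A) = 1

Enumerate directed cycles and compute their means (weight / length). Sample:
  cycle 0 → 0: weight = 4, length = 1, mean = 4/1 ≈ 4.000
  cycle 1 → 1: weight = 3, length = 1, mean = 3/1 ≈ 3.000
  cycle 2 → 2: weight = 1, length = 1, mean = 1/1 ≈ 1.000
  cycle 0 → 1 → 0: weight = 12, length = 2, mean = 12/2 ≈ 6.000
  cycle 0 → 2 → 0: weight = 9, length = 2, mean = 9/2 ≈ 4.500
  cycle 1 → 0 → 1: weight = 12, length = 2, mean = 12/2 ≈ 6.000
Minimum mean = 1.000, attained e.g. along the cycle 2 → 2 with weight 1 and length 1. So λ(A) = 1/1 = 1.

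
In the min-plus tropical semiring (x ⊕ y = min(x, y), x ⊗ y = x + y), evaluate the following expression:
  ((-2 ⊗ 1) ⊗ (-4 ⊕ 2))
((-2 ⊗ 1) ⊗ (-4 ⊕ 2)) = -5

Expand innermost to outermost. Recall ⊕ takes the minimum of its arguments and ⊗ takes their sum. Working out the expression ((-2 ⊗ 1) ⊗ (-4 ⊕ 2)) gives -5.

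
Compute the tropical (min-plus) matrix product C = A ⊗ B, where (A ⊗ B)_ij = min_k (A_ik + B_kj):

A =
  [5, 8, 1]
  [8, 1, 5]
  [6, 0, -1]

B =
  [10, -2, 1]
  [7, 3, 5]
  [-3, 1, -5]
A ⊗ B =
  [-2, 2, -4]
  [2, 4, 0]
  [-4, 0, -6]

Apply the min-plus product entry-by-entry:
  C[0][0] = min over k of (A[0][0] + B[0][0] = 5 + 10 = 15, A[0][1] + B[1][0] = 8 + 7 = 15, A[0][2] + B[2][0] = 1 + -3 = -2) = -2 (attained at k = 2)
  C[0][1] = min over k of (A[0][0] + B[0][1] = 5 + -2 = 3, A[0][1] + B[1][1] = 8 + 3 = 11, A[0][2] + B[2][1] = 1 + 1 = 2) = 2 (attained at k = 2)
  C[0][2] = min over k of (A[0][0] + B[0][2] = 5 + 1 = 6, A[0][1] + B[1][2] = 8 + 5 = 13, A[0][2] + B[2][2] = 1 + -5 = -4) = -4 (attained at k = 2)
  C[1][0] = min over k of (A[1][0] + B[0][0] = 8 + 10 = 18, A[1][1] + B[1][0] = 1 + 7 = 8, A[1][2] + B[2][0] = 5 + -3 = 2) = 2 (attained at k = 2)
  C[1][1] = min over k of (A[1][0] + B[0][1] = 8 + -2 = 6, A[1][1] + B[1][1] = 1 + 3 = 4, A[1][2] + B[2][1] = 5 + 1 = 6) = 4 (attained at k = 1)
  C[1][2] = min over k of (A[1][0] + B[0][2] = 8 + 1 = 9, A[1][1] + B[1][2] = 1 + 5 = 6, A[1][2] + B[2][2] = 5 + -5 = 0) = 0 (attained at k = 2)
  C[2][0] = min over k of (A[2][0] + B[0][0] = 6 + 10 = 16, A[2][1] + B[1][0] = 0 + 7 = 7, A[2][2] + B[2][0] = -1 + -3 = -4) = -4 (attained at k = 2)
  C[2][1] = min over k of (A[2][0] + B[0][1] = 6 + -2 = 4, A[2][1] + B[1][1] = 0 + 3 = 3, A[2][2] + B[2][1] = -1 + 1 = 0) = 0 (attained at k = 2)
  C[2][2] = min over k of (A[2][0] + B[0][2] = 6 + 1 = 7, A[2][1] + B[1][2] = 0 + 5 = 5, A[2][2] + B[2][2] = -1 + -5 = -6) = -6 (attained at k = 2)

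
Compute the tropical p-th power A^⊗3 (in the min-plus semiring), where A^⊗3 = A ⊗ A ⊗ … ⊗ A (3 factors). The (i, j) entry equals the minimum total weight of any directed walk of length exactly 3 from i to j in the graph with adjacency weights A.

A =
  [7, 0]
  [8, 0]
A^⊗3 =
  [8, 0]
  [8, 0]

Each entry (A^⊗3)_ij equals the minimum over all length-3 walks i = v_0 → v_1 → … → v_3 = j of Σ_t A[v_t][v_{t+1}]. For example, for (i, j) = (0, 1) we minimise over 4 possible intermediate vertex sequences; the minimum is 0, attained along the walk 0 → 1 → 1 → 1.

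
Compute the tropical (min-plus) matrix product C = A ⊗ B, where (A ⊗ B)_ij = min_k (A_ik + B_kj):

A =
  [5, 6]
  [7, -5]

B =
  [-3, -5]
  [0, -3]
A ⊗ B =
  [2, 0]
  [-5, -8]

Apply the min-plus product entry-by-entry:
  C[0][0] = min over k of (A[0][0] + B[0][0] = 5 + -3 = 2, A[0][1] + B[1][0] = 6 + 0 = 6) = 2 (attained at k = 0)
  C[0][1] = min over k of (A[0][0] + B[0][1] = 5 + -5 = 0, A[0][1] + B[1][1] = 6 + -3 = 3) = 0 (attained at k = 0)
  C[1][0] = min over k of (A[1][0] + B[0][0] = 7 + -3 = 4, A[1][1] + B[1][0] = -5 + 0 = -5) = -5 (attained at k = 1)
  C[1][1] = min over k of (A[1][0] + B[0][1] = 7 + -5 = 2, A[1][1] + B[1][1] = -5 + -3 = -8) = -8 (attained at k = 1)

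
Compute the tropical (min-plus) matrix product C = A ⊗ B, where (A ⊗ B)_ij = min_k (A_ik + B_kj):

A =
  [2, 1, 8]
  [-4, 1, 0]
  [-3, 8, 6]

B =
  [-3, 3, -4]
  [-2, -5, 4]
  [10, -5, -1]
A ⊗ B =
  [-1, -4, -2]
  [-7, -5, -8]
  [-6, 0, -7]

Apply the min-plus product entry-by-entry:
  C[0][0] = min over k of (A[0][0] + B[0][0] = 2 + -3 = -1, A[0][1] + B[1][0] = 1 + -2 = -1, A[0][2] + B[2][0] = 8 + 10 = 18) = -1 (attained at k = 0)
  C[0][1] = min over k of (A[0][0] + B[0][1] = 2 + 3 = 5, A[0][1] + B[1][1] = 1 + -5 = -4, A[0][2] + B[2][1] = 8 + -5 = 3) = -4 (attained at k = 1)
  C[0][2] = min over k of (A[0][0] + B[0][2] = 2 + -4 = -2, A[0][1] + B[1][2] = 1 + 4 = 5, A[0][2] + B[2][2] = 8 + -1 = 7) = -2 (attained at k = 0)
  C[1][0] = min over k of (A[1][0] + B[0][0] = -4 + -3 = -7, A[1][1] + B[1][0] = 1 + -2 = -1, A[1][2] + B[2][0] = 0 + 10 = 10) = -7 (attained at k = 0)
  C[1][1] = min over k of (A[1][0] + B[0][1] = -4 + 3 = -1, A[1][1] + B[1][1] = 1 + -5 = -4, A[1][2] + B[2][1] = 0 + -5 = -5) = -5 (attained at k = 2)
  C[1][2] = min over k of (A[1][0] + B[0][2] = -4 + -4 = -8, A[1][1] + B[1][2] = 1 + 4 = 5, A[1][2] + B[2][2] = 0 + -1 = -1) = -8 (attained at k = 0)
  C[2][0] = min over k of (A[2][0] + B[0][0] = -3 + -3 = -6, A[2][1] + B[1][0] = 8 + -2 = 6, A[2][2] + B[2][0] = 6 + 10 = 16) = -6 (attained at k = 0)
  C[2][1] = min over k of (A[2][0] + B[0][1] = -3 + 3 = 0, A[2][1] + B[1][1] = 8 + -5 = 3, A[2][2] + B[2][1] = 6 + -5 = 1) = 0 (attained at k = 0)
  C[2][2] = min over k of (A[2][0] + B[0][2] = -3 + -4 = -7, A[2][1] + B[1][2] = 8 + 4 = 12, A[2][2] + B[2][2] = 6 + -1 = 5) = -7 (attained at k = 0)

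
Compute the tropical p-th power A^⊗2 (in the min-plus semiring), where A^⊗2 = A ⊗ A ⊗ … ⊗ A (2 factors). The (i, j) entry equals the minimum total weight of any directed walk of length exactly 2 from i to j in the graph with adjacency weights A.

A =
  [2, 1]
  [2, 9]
A^⊗2 =
  [3, 3]
  [4, 3]

Each entry (A^⊗2)_ij equals the minimum over all length-2 walks i = v_0 → v_1 → … → v_2 = j of Σ_t A[v_t][v_{t+1}]. For example, for (i, j) = (0, 1) we minimise over 2 possible intermediate vertex sequences; the minimum is 3, attained along the walk 0 → 0 → 1.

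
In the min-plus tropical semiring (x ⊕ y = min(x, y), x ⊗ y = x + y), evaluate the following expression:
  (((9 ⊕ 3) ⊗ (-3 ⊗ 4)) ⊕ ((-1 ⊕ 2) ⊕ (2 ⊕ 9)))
(((9 ⊕ 3) ⊗ (-3 ⊗ 4)) ⊕ ((-1 ⊕ 2) ⊕ (2 ⊕ 9))) = -1

Expand innermost to outermost. Recall ⊕ takes the minimum of its arguments and ⊗ takes their sum. Working out the expression (((9 ⊕ 3) ⊗ (-3 ⊗ 4)) ⊕ ((-1 ⊕ 2) ⊕ (2 ⊕ 9))) gives -1.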